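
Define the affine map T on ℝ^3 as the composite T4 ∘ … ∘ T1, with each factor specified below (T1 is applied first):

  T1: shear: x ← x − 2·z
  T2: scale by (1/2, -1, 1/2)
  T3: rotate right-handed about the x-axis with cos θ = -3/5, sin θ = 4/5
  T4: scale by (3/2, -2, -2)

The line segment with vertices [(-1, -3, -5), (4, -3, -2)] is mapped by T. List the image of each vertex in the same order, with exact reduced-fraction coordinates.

T1 shear: x ← x − 2·z: (-1, -3, -5) → (9, -3, -5); (4, -3, -2) → (8, -3, -2)
T2 scale by (1/2, -1, 1/2): (9, -3, -5) → (9/2, 3, -5/2); (8, -3, -2) → (4, 3, -1)
T3 rotate right-handed about the x-axis with cos θ = -3/5, sin θ = 4/5: (9/2, 3, -5/2) → (9/2, 1/5, 39/10); (4, 3, -1) → (4, -1, 3)
T4 scale by (3/2, -2, -2): (9/2, 1/5, 39/10) → (27/4, -2/5, -39/5); (4, -1, 3) → (6, 2, -6)

image vertices: (27/4, -2/5, -39/5), (6, 2, -6)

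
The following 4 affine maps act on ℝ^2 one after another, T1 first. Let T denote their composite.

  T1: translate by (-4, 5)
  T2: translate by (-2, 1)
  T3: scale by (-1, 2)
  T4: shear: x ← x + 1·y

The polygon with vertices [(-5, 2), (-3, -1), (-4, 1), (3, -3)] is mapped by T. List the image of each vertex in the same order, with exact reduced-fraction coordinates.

T1 translate by (-4, 5): (-5, 2) → (-9, 7); (-3, -1) → (-7, 4); (-4, 1) → (-8, 6); (3, -3) → (-1, 2)
T2 translate by (-2, 1): (-9, 7) → (-11, 8); (-7, 4) → (-9, 5); (-8, 6) → (-10, 7); (-1, 2) → (-3, 3)
T3 scale by (-1, 2): (-11, 8) → (11, 16); (-9, 5) → (9, 10); (-10, 7) → (10, 14); (-3, 3) → (3, 6)
T4 shear: x ← x + 1·y: (11, 16) → (27, 16); (9, 10) → (19, 10); (10, 14) → (24, 14); (3, 6) → (9, 6)

image vertices: (27, 16), (19, 10), (24, 14), (9, 6)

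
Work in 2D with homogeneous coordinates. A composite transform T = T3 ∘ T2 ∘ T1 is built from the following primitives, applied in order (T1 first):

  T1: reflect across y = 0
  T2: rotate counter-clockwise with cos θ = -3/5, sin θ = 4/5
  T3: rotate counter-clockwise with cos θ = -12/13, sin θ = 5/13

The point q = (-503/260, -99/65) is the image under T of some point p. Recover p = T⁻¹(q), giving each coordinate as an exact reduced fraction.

p = (1, 9/4)

T1 = [1 0 0; 0 -1 0; 0 0 1]
T2·T1 = [-3/5 4/5 0; 4/5 3/5 0; 0 0 1]
T3·…·T1 = [16/65 -63/65 0; -63/65 -16/65 0; 0 0 1]
det M = -1; M⁻¹ = [16/65 -63/65 0; -63/65 -16/65 0; 0 0 1]
M⁻¹ · (-503/260, -99/65)ᵀ = (1, 9/4)ᵀ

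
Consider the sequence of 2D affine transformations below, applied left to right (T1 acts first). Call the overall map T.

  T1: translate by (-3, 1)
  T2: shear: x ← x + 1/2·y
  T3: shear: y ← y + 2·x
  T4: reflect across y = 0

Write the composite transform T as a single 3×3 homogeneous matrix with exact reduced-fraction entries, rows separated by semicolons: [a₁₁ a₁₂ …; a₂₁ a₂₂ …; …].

T = [1 1/2 -5/2; -2 -2 4; 0 0 1]

T1 = [1 0 -3; 0 1 1; 0 0 1]
T2·T1 = [1 1/2 -5/2; 0 1 1; 0 0 1]
T3·…·T1 = [1 1/2 -5/2; 2 2 -4; 0 0 1]
T4·…·T1 = [1 1/2 -5/2; -2 -2 4; 0 0 1]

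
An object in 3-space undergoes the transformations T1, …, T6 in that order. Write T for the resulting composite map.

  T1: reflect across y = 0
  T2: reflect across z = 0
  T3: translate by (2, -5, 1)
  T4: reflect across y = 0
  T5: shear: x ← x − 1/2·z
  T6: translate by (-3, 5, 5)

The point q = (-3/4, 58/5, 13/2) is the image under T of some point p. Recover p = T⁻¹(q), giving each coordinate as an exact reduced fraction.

T1 = [1 0 0 0; 0 -1 0 0; 0 0 1 0; 0 0 0 1]
T2·T1 = [1 0 0 0; 0 -1 0 0; 0 0 -1 0; 0 0 0 1]
T3·…·T1 = [1 0 0 2; 0 -1 0 -5; 0 0 -1 1; 0 0 0 1]
T4·…·T1 = [1 0 0 2; 0 1 0 5; 0 0 -1 1; 0 0 0 1]
T5·…·T1 = [1 0 1/2 3/2; 0 1 0 5; 0 0 -1 1; 0 0 0 1]
T6·…·T1 = [1 0 1/2 -3/2; 0 1 0 10; 0 0 -1 6; 0 0 0 1]
det M = -1; M⁻¹ = [1 0 1/2 -3/2; 0 1 0 -10; 0 0 -1 6; 0 0 0 1]
M⁻¹ · (-3/4, 58/5, 13/2)ᵀ = (1, 8/5, -1/2)ᵀ

p = (1, 8/5, -1/2)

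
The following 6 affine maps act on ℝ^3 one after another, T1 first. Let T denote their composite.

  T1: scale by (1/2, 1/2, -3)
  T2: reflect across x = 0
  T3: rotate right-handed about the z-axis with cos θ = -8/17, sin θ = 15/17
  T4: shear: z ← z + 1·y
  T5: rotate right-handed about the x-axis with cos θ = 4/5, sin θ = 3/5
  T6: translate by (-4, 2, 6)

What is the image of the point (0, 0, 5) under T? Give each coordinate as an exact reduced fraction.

T1 scale by (1/2, 1/2, -3): (0, 0, 5) → (0, 0, -15)
T2 reflect across x = 0: (0, 0, -15) → (0, 0, -15)
T3 rotate right-handed about the z-axis with cos θ = -8/17, sin θ = 15/17: (0, 0, -15) → (0, 0, -15)
T4 shear: z ← z + 1·y: (0, 0, -15) → (0, 0, -15)
T5 rotate right-handed about the x-axis with cos θ = 4/5, sin θ = 3/5: (0, 0, -15) → (0, 9, -12)
T6 translate by (-4, 2, 6): (0, 9, -12) → (-4, 11, -6)

T(p) = (-4, 11, -6)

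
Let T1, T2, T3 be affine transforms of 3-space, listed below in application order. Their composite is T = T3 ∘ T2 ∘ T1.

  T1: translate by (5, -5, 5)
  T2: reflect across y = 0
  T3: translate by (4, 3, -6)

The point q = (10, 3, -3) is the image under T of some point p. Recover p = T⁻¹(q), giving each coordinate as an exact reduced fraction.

p = (1, 5, -2)

T1 = [1 0 0 5; 0 1 0 -5; 0 0 1 5; 0 0 0 1]
T2·T1 = [1 0 0 5; 0 -1 0 5; 0 0 1 5; 0 0 0 1]
T3·…·T1 = [1 0 0 9; 0 -1 0 8; 0 0 1 -1; 0 0 0 1]
det M = -1; M⁻¹ = [1 0 0 -9; 0 -1 0 8; 0 0 1 1; 0 0 0 1]
M⁻¹ · (10, 3, -3)ᵀ = (1, 5, -2)ᵀ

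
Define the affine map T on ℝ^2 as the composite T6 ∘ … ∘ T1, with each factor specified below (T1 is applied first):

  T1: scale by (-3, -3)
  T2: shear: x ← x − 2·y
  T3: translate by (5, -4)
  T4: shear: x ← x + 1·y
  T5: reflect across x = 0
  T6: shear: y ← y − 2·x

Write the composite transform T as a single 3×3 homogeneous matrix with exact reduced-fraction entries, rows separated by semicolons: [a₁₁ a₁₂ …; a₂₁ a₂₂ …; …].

T = [3 -3 -1; -6 3 -2; 0 0 1]

T1 = [-3 0 0; 0 -3 0; 0 0 1]
T2·T1 = [-3 6 0; 0 -3 0; 0 0 1]
T3·…·T1 = [-3 6 5; 0 -3 -4; 0 0 1]
T4·…·T1 = [-3 3 1; 0 -3 -4; 0 0 1]
T5·…·T1 = [3 -3 -1; 0 -3 -4; 0 0 1]
T6·…·T1 = [3 -3 -1; -6 3 -2; 0 0 1]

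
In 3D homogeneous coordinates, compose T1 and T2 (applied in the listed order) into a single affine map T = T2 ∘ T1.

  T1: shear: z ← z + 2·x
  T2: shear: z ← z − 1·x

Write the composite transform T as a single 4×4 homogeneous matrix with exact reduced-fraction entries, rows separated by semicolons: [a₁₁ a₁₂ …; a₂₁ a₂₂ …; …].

T = [1 0 0 0; 0 1 0 0; 1 0 1 0; 0 0 0 1]

T1 = [1 0 0 0; 0 1 0 0; 2 0 1 0; 0 0 0 1]
T2·T1 = [1 0 0 0; 0 1 0 0; 1 0 1 0; 0 0 0 1]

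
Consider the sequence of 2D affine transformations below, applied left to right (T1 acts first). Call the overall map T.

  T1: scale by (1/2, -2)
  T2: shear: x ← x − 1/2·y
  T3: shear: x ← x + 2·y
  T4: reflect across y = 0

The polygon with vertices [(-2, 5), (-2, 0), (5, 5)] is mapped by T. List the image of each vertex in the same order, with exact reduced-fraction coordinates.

T1 scale by (1/2, -2): (-2, 5) → (-1, -10); (-2, 0) → (-1, 0); (5, 5) → (5/2, -10)
T2 shear: x ← x − 1/2·y: (-1, -10) → (4, -10); (-1, 0) → (-1, 0); (5/2, -10) → (15/2, -10)
T3 shear: x ← x + 2·y: (4, -10) → (-16, -10); (-1, 0) → (-1, 0); (15/2, -10) → (-25/2, -10)
T4 reflect across y = 0: (-16, -10) → (-16, 10); (-1, 0) → (-1, 0); (-25/2, -10) → (-25/2, 10)

image vertices: (-16, 10), (-1, 0), (-25/2, 10)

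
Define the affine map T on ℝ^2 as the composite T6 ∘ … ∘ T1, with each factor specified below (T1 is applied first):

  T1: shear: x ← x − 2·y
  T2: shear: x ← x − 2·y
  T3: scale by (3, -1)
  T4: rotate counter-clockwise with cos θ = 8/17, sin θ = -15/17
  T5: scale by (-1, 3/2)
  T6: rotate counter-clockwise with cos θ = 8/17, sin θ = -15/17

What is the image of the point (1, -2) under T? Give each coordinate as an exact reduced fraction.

T1 shear: x ← x − 2·y: (1, -2) → (5, -2)
T2 shear: x ← x − 2·y: (5, -2) → (9, -2)
T3 scale by (3, -1): (9, -2) → (27, 2)
T4 rotate counter-clockwise with cos θ = 8/17, sin θ = -15/17: (27, 2) → (246/17, -389/17)
T5 scale by (-1, 3/2): (246/17, -389/17) → (-246/17, -1167/34)
T6 rotate counter-clockwise with cos θ = 8/17, sin θ = -15/17: (-246/17, -1167/34) → (-21441/578, -978/289)

T(p) = (-21441/578, -978/289)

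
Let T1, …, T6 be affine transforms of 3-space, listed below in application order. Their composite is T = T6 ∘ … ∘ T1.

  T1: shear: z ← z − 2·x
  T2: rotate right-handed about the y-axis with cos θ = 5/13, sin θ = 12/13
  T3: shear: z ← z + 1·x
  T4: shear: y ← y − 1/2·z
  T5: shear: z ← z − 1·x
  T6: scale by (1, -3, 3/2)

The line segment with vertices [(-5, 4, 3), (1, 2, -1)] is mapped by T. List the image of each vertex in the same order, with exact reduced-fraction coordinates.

T1 shear: z ← z − 2·x: (-5, 4, 3) → (-5, 4, 13); (1, 2, -1) → (1, 2, -3)
T2 rotate right-handed about the y-axis with cos θ = 5/13, sin θ = 12/13: (-5, 4, 13) → (131/13, 4, 125/13); (1, 2, -3) → (-31/13, 2, -27/13)
T3 shear: z ← z + 1·x: (131/13, 4, 125/13) → (131/13, 4, 256/13); (-31/13, 2, -27/13) → (-31/13, 2, -58/13)
T4 shear: y ← y − 1/2·z: (131/13, 4, 256/13) → (131/13, -76/13, 256/13); (-31/13, 2, -58/13) → (-31/13, 55/13, -58/13)
T5 shear: z ← z − 1·x: (131/13, -76/13, 256/13) → (131/13, -76/13, 125/13); (-31/13, 55/13, -58/13) → (-31/13, 55/13, -27/13)
T6 scale by (1, -3, 3/2): (131/13, -76/13, 125/13) → (131/13, 228/13, 375/26); (-31/13, 55/13, -27/13) → (-31/13, -165/13, -81/26)

image vertices: (131/13, 228/13, 375/26), (-31/13, -165/13, -81/26)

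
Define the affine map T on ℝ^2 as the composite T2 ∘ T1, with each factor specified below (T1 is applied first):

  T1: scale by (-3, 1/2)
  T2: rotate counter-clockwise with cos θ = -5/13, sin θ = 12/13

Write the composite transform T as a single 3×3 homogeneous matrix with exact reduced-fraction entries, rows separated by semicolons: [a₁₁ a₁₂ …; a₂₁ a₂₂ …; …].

T = [15/13 -6/13 0; -36/13 -5/26 0; 0 0 1]

T1 = [-3 0 0; 0 1/2 0; 0 0 1]
T2·T1 = [15/13 -6/13 0; -36/13 -5/26 0; 0 0 1]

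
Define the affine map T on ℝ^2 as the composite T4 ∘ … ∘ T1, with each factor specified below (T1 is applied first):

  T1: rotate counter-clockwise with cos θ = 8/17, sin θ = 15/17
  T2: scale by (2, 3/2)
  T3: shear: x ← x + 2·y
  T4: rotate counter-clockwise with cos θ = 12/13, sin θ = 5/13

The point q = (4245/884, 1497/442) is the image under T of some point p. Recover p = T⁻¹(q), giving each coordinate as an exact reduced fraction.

T1 = [8/17 -15/17 0; 15/17 8/17 0; 0 0 1]
T2·T1 = [16/17 -30/17 0; 45/34 12/17 0; 0 0 1]
T3·…·T1 = [61/17 -6/17 0; 45/34 12/17 0; 0 0 1]
T4·…·T1 = [1239/442 -132/221 0; 575/221 114/221 0; 0 0 1]
det M = 3; M⁻¹ = [38/221 44/221 0; -575/663 413/442 0; 0 0 1]
M⁻¹ · (4245/884, 1497/442)ᵀ = (3/2, -1)ᵀ

p = (3/2, -1)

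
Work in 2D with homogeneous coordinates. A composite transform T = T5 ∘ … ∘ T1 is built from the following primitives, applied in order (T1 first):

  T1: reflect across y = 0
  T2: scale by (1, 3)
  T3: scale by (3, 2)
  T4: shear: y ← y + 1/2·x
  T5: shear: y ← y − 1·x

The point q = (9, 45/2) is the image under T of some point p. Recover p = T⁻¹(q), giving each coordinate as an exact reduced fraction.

T1 = [1 0 0; 0 -1 0; 0 0 1]
T2·T1 = [1 0 0; 0 -3 0; 0 0 1]
T3·…·T1 = [3 0 0; 0 -6 0; 0 0 1]
T4·…·T1 = [3 0 0; 3/2 -6 0; 0 0 1]
T5·…·T1 = [3 0 0; -3/2 -6 0; 0 0 1]
det M = -18; M⁻¹ = [1/3 0 0; -1/12 -1/6 0; 0 0 1]
M⁻¹ · (9, 45/2)ᵀ = (3, -9/2)ᵀ

p = (3, -9/2)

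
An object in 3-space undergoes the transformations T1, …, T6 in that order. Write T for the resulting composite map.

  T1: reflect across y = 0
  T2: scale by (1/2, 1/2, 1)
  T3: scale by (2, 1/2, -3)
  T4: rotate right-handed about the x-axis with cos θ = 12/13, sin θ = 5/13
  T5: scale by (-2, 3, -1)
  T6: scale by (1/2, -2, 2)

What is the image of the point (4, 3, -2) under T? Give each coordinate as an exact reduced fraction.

T1 reflect across y = 0: (4, 3, -2) → (4, -3, -2)
T2 scale by (1/2, 1/2, 1): (4, -3, -2) → (2, -3/2, -2)
T3 scale by (2, 1/2, -3): (2, -3/2, -2) → (4, -3/4, 6)
T4 rotate right-handed about the x-axis with cos θ = 12/13, sin θ = 5/13: (4, -3/4, 6) → (4, -3, 21/4)
T5 scale by (-2, 3, -1): (4, -3, 21/4) → (-8, -9, -21/4)
T6 scale by (1/2, -2, 2): (-8, -9, -21/4) → (-4, 18, -21/2)

T(p) = (-4, 18, -21/2)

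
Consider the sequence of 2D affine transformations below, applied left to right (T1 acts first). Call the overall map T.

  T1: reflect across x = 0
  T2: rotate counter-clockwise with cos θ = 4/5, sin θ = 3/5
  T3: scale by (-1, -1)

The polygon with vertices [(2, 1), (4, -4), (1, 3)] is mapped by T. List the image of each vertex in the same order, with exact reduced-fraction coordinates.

image vertices: (11/5, 2/5), (4/5, 28/5), (13/5, -9/5)

T1 reflect across x = 0: (2, 1) → (-2, 1); (4, -4) → (-4, -4); (1, 3) → (-1, 3)
T2 rotate counter-clockwise with cos θ = 4/5, sin θ = 3/5: (-2, 1) → (-11/5, -2/5); (-4, -4) → (-4/5, -28/5); (-1, 3) → (-13/5, 9/5)
T3 scale by (-1, -1): (-11/5, -2/5) → (11/5, 2/5); (-4/5, -28/5) → (4/5, 28/5); (-13/5, 9/5) → (13/5, -9/5)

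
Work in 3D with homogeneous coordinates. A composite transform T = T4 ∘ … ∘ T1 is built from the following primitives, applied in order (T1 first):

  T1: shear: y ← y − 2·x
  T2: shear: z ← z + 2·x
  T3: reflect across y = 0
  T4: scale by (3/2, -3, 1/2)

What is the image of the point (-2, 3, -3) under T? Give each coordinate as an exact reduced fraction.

T1 shear: y ← y − 2·x: (-2, 3, -3) → (-2, 7, -3)
T2 shear: z ← z + 2·x: (-2, 7, -3) → (-2, 7, -7)
T3 reflect across y = 0: (-2, 7, -7) → (-2, -7, -7)
T4 scale by (3/2, -3, 1/2): (-2, -7, -7) → (-3, 21, -7/2)

T(p) = (-3, 21, -7/2)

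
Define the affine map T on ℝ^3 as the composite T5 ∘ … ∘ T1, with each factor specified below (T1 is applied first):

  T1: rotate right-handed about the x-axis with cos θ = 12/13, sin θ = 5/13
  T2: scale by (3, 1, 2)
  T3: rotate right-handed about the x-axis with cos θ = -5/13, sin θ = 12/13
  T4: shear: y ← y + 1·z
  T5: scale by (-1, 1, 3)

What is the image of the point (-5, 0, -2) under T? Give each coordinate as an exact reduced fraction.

T(p) = (15, 886/169, 1080/169)

T1 rotate right-handed about the x-axis with cos θ = 12/13, sin θ = 5/13: (-5, 0, -2) → (-5, 10/13, -24/13)
T2 scale by (3, 1, 2): (-5, 10/13, -24/13) → (-15, 10/13, -48/13)
T3 rotate right-handed about the x-axis with cos θ = -5/13, sin θ = 12/13: (-15, 10/13, -48/13) → (-15, 526/169, 360/169)
T4 shear: y ← y + 1·z: (-15, 526/169, 360/169) → (-15, 886/169, 360/169)
T5 scale by (-1, 1, 3): (-15, 886/169, 360/169) → (15, 886/169, 1080/169)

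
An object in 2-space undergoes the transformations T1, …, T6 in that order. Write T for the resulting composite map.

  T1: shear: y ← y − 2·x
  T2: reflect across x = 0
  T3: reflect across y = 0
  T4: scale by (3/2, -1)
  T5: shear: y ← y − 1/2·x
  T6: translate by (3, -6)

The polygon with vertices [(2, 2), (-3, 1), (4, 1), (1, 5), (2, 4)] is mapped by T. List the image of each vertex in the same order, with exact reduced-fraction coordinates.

image vertices: (0, -13/2), (15/2, -5/4), (-3, -10), (3/2, -9/4), (0, -9/2)

T1 shear: y ← y − 2·x: (2, 2) → (2, -2); (-3, 1) → (-3, 7); (4, 1) → (4, -7); (1, 5) → (1, 3); (2, 4) → (2, 0)
T2 reflect across x = 0: (2, -2) → (-2, -2); (-3, 7) → (3, 7); (4, -7) → (-4, -7); (1, 3) → (-1, 3); (2, 0) → (-2, 0)
T3 reflect across y = 0: (-2, -2) → (-2, 2); (3, 7) → (3, -7); (-4, -7) → (-4, 7); (-1, 3) → (-1, -3); (-2, 0) → (-2, 0)
T4 scale by (3/2, -1): (-2, 2) → (-3, -2); (3, -7) → (9/2, 7); (-4, 7) → (-6, -7); (-1, -3) → (-3/2, 3); (-2, 0) → (-3, 0)
T5 shear: y ← y − 1/2·x: (-3, -2) → (-3, -1/2); (9/2, 7) → (9/2, 19/4); (-6, -7) → (-6, -4); (-3/2, 3) → (-3/2, 15/4); (-3, 0) → (-3, 3/2)
T6 translate by (3, -6): (-3, -1/2) → (0, -13/2); (9/2, 19/4) → (15/2, -5/4); (-6, -4) → (-3, -10); (-3/2, 15/4) → (3/2, -9/4); (-3, 3/2) → (0, -9/2)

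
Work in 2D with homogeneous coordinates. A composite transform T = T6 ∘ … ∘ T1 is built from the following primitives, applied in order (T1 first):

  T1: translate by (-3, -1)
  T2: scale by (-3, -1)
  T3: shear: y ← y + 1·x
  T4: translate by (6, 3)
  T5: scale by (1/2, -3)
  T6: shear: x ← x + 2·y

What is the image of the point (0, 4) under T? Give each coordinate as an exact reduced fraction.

T(p) = (-93/2, -27)

T1 translate by (-3, -1): (0, 4) → (-3, 3)
T2 scale by (-3, -1): (-3, 3) → (9, -3)
T3 shear: y ← y + 1·x: (9, -3) → (9, 6)
T4 translate by (6, 3): (9, 6) → (15, 9)
T5 scale by (1/2, -3): (15, 9) → (15/2, -27)
T6 shear: x ← x + 2·y: (15/2, -27) → (-93/2, -27)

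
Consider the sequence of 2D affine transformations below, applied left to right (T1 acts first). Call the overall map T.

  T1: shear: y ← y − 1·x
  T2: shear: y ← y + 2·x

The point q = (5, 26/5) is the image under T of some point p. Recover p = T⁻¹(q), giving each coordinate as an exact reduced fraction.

T1 = [1 0 0; -1 1 0; 0 0 1]
T2·T1 = [1 0 0; 1 1 0; 0 0 1]
det M = 1; M⁻¹ = [1 0 0; -1 1 0; 0 0 1]
M⁻¹ · (5, 26/5)ᵀ = (5, 1/5)ᵀ

p = (5, 1/5)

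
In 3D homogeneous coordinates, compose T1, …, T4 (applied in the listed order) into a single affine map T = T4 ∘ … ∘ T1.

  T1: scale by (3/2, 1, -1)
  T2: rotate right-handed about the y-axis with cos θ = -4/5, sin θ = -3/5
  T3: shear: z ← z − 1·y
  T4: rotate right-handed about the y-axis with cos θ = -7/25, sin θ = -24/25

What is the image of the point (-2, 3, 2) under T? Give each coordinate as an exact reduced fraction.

T1 scale by (3/2, 1, -1): (-2, 3, 2) → (-3, 3, -2)
T2 rotate right-handed about the y-axis with cos θ = -4/5, sin θ = -3/5: (-3, 3, -2) → (18/5, 3, -1/5)
T3 shear: z ← z − 1·y: (18/5, 3, -1/5) → (18/5, 3, -16/5)
T4 rotate right-handed about the y-axis with cos θ = -7/25, sin θ = -24/25: (18/5, 3, -16/5) → (258/125, 3, 544/125)

T(p) = (258/125, 3, 544/125)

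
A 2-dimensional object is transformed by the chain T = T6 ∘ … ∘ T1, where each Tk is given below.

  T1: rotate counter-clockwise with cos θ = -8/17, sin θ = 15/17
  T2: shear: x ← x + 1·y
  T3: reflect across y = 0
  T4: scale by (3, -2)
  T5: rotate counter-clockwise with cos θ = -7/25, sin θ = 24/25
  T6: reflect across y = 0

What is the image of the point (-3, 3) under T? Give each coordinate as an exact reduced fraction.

T1 rotate counter-clockwise with cos θ = -8/17, sin θ = 15/17: (-3, 3) → (-21/17, -69/17)
T2 shear: x ← x + 1·y: (-21/17, -69/17) → (-90/17, -69/17)
T3 reflect across y = 0: (-90/17, -69/17) → (-90/17, 69/17)
T4 scale by (3, -2): (-90/17, 69/17) → (-270/17, -138/17)
T5 rotate counter-clockwise with cos θ = -7/25, sin θ = 24/25: (-270/17, -138/17) → (306/25, -5514/425)
T6 reflect across y = 0: (306/25, -5514/425) → (306/25, 5514/425)

T(p) = (306/25, 5514/425)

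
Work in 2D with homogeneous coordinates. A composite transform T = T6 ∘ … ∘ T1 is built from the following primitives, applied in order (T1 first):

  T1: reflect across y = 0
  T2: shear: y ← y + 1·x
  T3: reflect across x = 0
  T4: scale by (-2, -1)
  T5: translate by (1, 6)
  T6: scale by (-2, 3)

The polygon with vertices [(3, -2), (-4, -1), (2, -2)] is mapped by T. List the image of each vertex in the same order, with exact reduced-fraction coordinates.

T1 reflect across y = 0: (3, -2) → (3, 2); (-4, -1) → (-4, 1); (2, -2) → (2, 2)
T2 shear: y ← y + 1·x: (3, 2) → (3, 5); (-4, 1) → (-4, -3); (2, 2) → (2, 4)
T3 reflect across x = 0: (3, 5) → (-3, 5); (-4, -3) → (4, -3); (2, 4) → (-2, 4)
T4 scale by (-2, -1): (-3, 5) → (6, -5); (4, -3) → (-8, 3); (-2, 4) → (4, -4)
T5 translate by (1, 6): (6, -5) → (7, 1); (-8, 3) → (-7, 9); (4, -4) → (5, 2)
T6 scale by (-2, 3): (7, 1) → (-14, 3); (-7, 9) → (14, 27); (5, 2) → (-10, 6)

image vertices: (-14, 3), (14, 27), (-10, 6)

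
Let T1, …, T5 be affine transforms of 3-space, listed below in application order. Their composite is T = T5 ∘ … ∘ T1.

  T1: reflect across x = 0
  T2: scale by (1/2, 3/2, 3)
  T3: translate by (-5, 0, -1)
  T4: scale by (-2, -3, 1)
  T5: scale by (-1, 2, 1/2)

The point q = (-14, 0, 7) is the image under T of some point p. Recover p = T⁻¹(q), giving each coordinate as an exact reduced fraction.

T1 = [-1 0 0 0; 0 1 0 0; 0 0 1 0; 0 0 0 1]
T2·T1 = [-1/2 0 0 0; 0 3/2 0 0; 0 0 3 0; 0 0 0 1]
T3·…·T1 = [-1/2 0 0 -5; 0 3/2 0 0; 0 0 3 -1; 0 0 0 1]
T4·…·T1 = [1 0 0 10; 0 -9/2 0 0; 0 0 3 -1; 0 0 0 1]
T5·…·T1 = [-1 0 0 -10; 0 -9 0 0; 0 0 3/2 -1/2; 0 0 0 1]
det M = 27/2; M⁻¹ = [-1 0 0 -10; 0 -1/9 0 0; 0 0 2/3 1/3; 0 0 0 1]
M⁻¹ · (-14, 0, 7)ᵀ = (4, 0, 5)ᵀ

p = (4, 0, 5)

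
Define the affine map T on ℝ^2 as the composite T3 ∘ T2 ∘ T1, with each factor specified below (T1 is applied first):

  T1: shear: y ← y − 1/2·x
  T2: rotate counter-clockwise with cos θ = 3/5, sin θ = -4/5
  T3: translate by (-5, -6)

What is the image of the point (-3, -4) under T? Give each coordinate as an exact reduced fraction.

T(p) = (-44/5, -51/10)

T1 shear: y ← y − 1/2·x: (-3, -4) → (-3, -5/2)
T2 rotate counter-clockwise with cos θ = 3/5, sin θ = -4/5: (-3, -5/2) → (-19/5, 9/10)
T3 translate by (-5, -6): (-19/5, 9/10) → (-44/5, -51/10)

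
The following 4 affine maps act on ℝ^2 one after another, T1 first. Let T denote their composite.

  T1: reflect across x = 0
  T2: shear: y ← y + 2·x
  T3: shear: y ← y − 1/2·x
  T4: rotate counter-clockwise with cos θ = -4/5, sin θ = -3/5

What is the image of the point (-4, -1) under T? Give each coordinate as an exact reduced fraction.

T(p) = (-1/5, -32/5)

T1 reflect across x = 0: (-4, -1) → (4, -1)
T2 shear: y ← y + 2·x: (4, -1) → (4, 7)
T3 shear: y ← y − 1/2·x: (4, 7) → (4, 5)
T4 rotate counter-clockwise with cos θ = -4/5, sin θ = -3/5: (4, 5) → (-1/5, -32/5)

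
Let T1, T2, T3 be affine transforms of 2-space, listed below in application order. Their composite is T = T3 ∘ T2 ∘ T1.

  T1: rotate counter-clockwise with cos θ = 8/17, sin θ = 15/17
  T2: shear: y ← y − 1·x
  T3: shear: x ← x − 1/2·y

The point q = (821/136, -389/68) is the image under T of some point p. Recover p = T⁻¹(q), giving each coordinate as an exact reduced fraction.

p = (-3/4, -4)

T1 = [8/17 -15/17 0; 15/17 8/17 0; 0 0 1]
T2·T1 = [8/17 -15/17 0; 7/17 23/17 0; 0 0 1]
T3·…·T1 = [9/34 -53/34 0; 7/17 23/17 0; 0 0 1]
det M = 1; M⁻¹ = [23/17 53/34 0; -7/17 9/34 0; 0 0 1]
M⁻¹ · (821/136, -389/68)ᵀ = (-3/4, -4)ᵀ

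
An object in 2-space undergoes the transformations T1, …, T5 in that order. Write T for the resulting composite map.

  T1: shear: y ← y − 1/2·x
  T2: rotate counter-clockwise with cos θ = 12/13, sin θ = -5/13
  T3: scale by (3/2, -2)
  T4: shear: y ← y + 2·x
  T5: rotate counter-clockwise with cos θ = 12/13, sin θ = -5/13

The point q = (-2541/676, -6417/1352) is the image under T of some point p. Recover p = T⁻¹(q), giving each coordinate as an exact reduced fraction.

T1 = [1 0 0; -1/2 1 0; 0 0 1]
T2·T1 = [19/26 5/13 0; -11/13 12/13 0; 0 0 1]
T3·…·T1 = [57/52 15/26 0; 22/13 -24/13 0; 0 0 1]
T4·…·T1 = [57/52 15/26 0; 101/26 -9/13 0; 0 0 1]
T5·…·T1 = [847/338 45/169 0; 2139/676 -291/338 0; 0 0 1]
det M = -3; M⁻¹ = [97/338 15/169 0; 713/676 -847/1014 0; 0 0 1]
M⁻¹ · (-2541/676, -6417/1352)ᵀ = (-3/2, 0)ᵀ

p = (-3/2, 0)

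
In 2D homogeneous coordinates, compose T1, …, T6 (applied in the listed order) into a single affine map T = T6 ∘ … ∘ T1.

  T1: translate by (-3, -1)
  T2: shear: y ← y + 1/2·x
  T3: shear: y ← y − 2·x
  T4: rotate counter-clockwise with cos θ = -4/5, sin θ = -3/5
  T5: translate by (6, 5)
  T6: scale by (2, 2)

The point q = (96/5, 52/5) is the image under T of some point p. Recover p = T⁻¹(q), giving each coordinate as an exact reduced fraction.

p = (0, -3/2)

T1 = [1 0 -3; 0 1 -1; 0 0 1]
T2·T1 = [1 0 -3; 1/2 1 -5/2; 0 0 1]
T3·…·T1 = [1 0 -3; -3/2 1 7/2; 0 0 1]
T4·…·T1 = [-17/10 3/5 9/2; 3/5 -4/5 -1; 0 0 1]
T5·…·T1 = [-17/10 3/5 21/2; 3/5 -4/5 4; 0 0 1]
T6·…·T1 = [-17/5 6/5 21; 6/5 -8/5 8; 0 0 1]
det M = 4; M⁻¹ = [-2/5 -3/10 54/5; -3/10 -17/20 131/10; 0 0 1]
M⁻¹ · (96/5, 52/5)ᵀ = (0, -3/2)ᵀ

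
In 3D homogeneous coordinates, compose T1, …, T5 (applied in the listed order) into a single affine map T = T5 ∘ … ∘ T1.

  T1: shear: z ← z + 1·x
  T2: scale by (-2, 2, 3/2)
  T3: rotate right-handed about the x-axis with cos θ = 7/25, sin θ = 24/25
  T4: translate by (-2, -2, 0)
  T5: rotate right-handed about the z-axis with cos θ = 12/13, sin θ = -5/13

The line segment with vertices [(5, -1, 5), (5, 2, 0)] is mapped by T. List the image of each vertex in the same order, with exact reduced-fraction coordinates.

image vertices: (-88/5, -276/25, 57/25), (-922/65, -924/325, 297/50)

T1 shear: z ← z + 1·x: (5, -1, 5) → (5, -1, 10); (5, 2, 0) → (5, 2, 5)
T2 scale by (-2, 2, 3/2): (5, -1, 10) → (-10, -2, 15); (5, 2, 5) → (-10, 4, 15/2)
T3 rotate right-handed about the x-axis with cos θ = 7/25, sin θ = 24/25: (-10, -2, 15) → (-10, -374/25, 57/25); (-10, 4, 15/2) → (-10, -152/25, 297/50)
T4 translate by (-2, -2, 0): (-10, -374/25, 57/25) → (-12, -424/25, 57/25); (-10, -152/25, 297/50) → (-12, -202/25, 297/50)
T5 rotate right-handed about the z-axis with cos θ = 12/13, sin θ = -5/13: (-12, -424/25, 57/25) → (-88/5, -276/25, 57/25); (-12, -202/25, 297/50) → (-922/65, -924/325, 297/50)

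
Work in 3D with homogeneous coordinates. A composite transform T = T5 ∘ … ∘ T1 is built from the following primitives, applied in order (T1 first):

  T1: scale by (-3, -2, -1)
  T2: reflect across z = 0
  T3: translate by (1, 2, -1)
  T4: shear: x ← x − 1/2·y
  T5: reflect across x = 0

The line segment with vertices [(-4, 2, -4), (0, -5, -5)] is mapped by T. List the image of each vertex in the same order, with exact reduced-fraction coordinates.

T1 scale by (-3, -2, -1): (-4, 2, -4) → (12, -4, 4); (0, -5, -5) → (0, 10, 5)
T2 reflect across z = 0: (12, -4, 4) → (12, -4, -4); (0, 10, 5) → (0, 10, -5)
T3 translate by (1, 2, -1): (12, -4, -4) → (13, -2, -5); (0, 10, -5) → (1, 12, -6)
T4 shear: x ← x − 1/2·y: (13, -2, -5) → (14, -2, -5); (1, 12, -6) → (-5, 12, -6)
T5 reflect across x = 0: (14, -2, -5) → (-14, -2, -5); (-5, 12, -6) → (5, 12, -6)

image vertices: (-14, -2, -5), (5, 12, -6)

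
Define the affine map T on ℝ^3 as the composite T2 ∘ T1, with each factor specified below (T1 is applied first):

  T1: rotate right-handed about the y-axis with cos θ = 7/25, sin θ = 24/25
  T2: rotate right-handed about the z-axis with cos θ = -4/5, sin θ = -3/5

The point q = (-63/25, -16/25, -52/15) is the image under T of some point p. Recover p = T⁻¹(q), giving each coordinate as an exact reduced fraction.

T1 = [7/25 0 24/25 0; 0 1 0 0; -24/25 0 7/25 0; 0 0 0 1]
T2·T1 = [-28/125 3/5 -96/125 0; -21/125 -4/5 -72/125 0; -24/25 0 7/25 0; 0 0 0 1]
det M = 1; M⁻¹ = [-28/125 -21/125 -24/25 0; 3/5 -4/5 0 0; -96/125 -72/125 7/25 0; 0 0 0 1]
M⁻¹ · (-63/25, -16/25, -52/15)ᵀ = (4, -1, 4/3)ᵀ

p = (4, -1, 4/3)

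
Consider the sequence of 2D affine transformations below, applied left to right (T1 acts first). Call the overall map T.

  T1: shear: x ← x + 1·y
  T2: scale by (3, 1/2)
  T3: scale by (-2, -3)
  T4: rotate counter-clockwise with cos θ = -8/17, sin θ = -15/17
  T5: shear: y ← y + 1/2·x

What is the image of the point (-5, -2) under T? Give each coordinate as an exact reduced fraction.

T1 shear: x ← x + 1·y: (-5, -2) → (-7, -2)
T2 scale by (3, 1/2): (-7, -2) → (-21, -1)
T3 scale by (-2, -3): (-21, -1) → (42, 3)
T4 rotate counter-clockwise with cos θ = -8/17, sin θ = -15/17: (42, 3) → (-291/17, -654/17)
T5 shear: y ← y + 1/2·x: (-291/17, -654/17) → (-291/17, -1599/34)

T(p) = (-291/17, -1599/34)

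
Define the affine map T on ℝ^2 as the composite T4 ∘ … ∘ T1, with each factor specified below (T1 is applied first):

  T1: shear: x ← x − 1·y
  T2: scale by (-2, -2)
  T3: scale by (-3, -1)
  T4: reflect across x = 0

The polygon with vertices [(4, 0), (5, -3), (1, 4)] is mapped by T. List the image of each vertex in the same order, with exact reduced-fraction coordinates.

image vertices: (-24, 0), (-48, -6), (18, 8)

T1 shear: x ← x − 1·y: (4, 0) → (4, 0); (5, -3) → (8, -3); (1, 4) → (-3, 4)
T2 scale by (-2, -2): (4, 0) → (-8, 0); (8, -3) → (-16, 6); (-3, 4) → (6, -8)
T3 scale by (-3, -1): (-8, 0) → (24, 0); (-16, 6) → (48, -6); (6, -8) → (-18, 8)
T4 reflect across x = 0: (24, 0) → (-24, 0); (48, -6) → (-48, -6); (-18, 8) → (18, 8)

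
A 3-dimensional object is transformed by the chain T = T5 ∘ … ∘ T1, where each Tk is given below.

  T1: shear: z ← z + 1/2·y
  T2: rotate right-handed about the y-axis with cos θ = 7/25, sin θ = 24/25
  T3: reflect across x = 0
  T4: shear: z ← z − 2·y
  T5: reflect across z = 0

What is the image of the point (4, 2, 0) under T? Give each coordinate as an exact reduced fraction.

T1 shear: z ← z + 1/2·y: (4, 2, 0) → (4, 2, 1)
T2 rotate right-handed about the y-axis with cos θ = 7/25, sin θ = 24/25: (4, 2, 1) → (52/25, 2, -89/25)
T3 reflect across x = 0: (52/25, 2, -89/25) → (-52/25, 2, -89/25)
T4 shear: z ← z − 2·y: (-52/25, 2, -89/25) → (-52/25, 2, -189/25)
T5 reflect across z = 0: (-52/25, 2, -189/25) → (-52/25, 2, 189/25)

T(p) = (-52/25, 2, 189/25)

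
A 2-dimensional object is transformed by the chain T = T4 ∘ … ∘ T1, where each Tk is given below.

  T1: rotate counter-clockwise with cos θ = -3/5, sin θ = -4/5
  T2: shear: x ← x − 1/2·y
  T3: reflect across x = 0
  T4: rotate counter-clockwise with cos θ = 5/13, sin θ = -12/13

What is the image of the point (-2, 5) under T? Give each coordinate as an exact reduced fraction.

T(p) = (-463/130, 319/65)

T1 rotate counter-clockwise with cos θ = -3/5, sin θ = -4/5: (-2, 5) → (26/5, -7/5)
T2 shear: x ← x − 1/2·y: (26/5, -7/5) → (59/10, -7/5)
T3 reflect across x = 0: (59/10, -7/5) → (-59/10, -7/5)
T4 rotate counter-clockwise with cos θ = 5/13, sin θ = -12/13: (-59/10, -7/5) → (-463/130, 319/65)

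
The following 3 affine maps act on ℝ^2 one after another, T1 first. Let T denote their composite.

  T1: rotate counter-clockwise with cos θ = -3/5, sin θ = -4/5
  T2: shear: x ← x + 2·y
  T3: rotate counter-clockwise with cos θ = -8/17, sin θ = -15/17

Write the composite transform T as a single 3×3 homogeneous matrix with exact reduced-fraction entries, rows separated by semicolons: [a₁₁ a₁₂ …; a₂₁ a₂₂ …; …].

T1 = [-3/5 4/5 0; -4/5 -3/5 0; 0 0 1]
T2·T1 = [-11/5 -2/5 0; -4/5 -3/5 0; 0 0 1]
T3·…·T1 = [28/85 -29/85 0; 197/85 54/85 0; 0 0 1]

T = [28/85 -29/85 0; 197/85 54/85 0; 0 0 1]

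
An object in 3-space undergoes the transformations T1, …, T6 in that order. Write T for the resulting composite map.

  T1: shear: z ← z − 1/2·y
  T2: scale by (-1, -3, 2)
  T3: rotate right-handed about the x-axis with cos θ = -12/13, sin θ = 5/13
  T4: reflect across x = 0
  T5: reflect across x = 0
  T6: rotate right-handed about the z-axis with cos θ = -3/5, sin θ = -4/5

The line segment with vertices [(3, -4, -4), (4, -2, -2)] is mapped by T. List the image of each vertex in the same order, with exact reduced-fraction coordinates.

image vertices: (-379/65, 528/65, 108/13), (-92/65, 394/65, 54/13)

T1 shear: z ← z − 1/2·y: (3, -4, -4) → (3, -4, -2); (4, -2, -2) → (4, -2, -1)
T2 scale by (-1, -3, 2): (3, -4, -2) → (-3, 12, -4); (4, -2, -1) → (-4, 6, -2)
T3 rotate right-handed about the x-axis with cos θ = -12/13, sin θ = 5/13: (-3, 12, -4) → (-3, -124/13, 108/13); (-4, 6, -2) → (-4, -62/13, 54/13)
T4 reflect across x = 0: (-3, -124/13, 108/13) → (3, -124/13, 108/13); (-4, -62/13, 54/13) → (4, -62/13, 54/13)
T5 reflect across x = 0: (3, -124/13, 108/13) → (-3, -124/13, 108/13); (4, -62/13, 54/13) → (-4, -62/13, 54/13)
T6 rotate right-handed about the z-axis with cos θ = -3/5, sin θ = -4/5: (-3, -124/13, 108/13) → (-379/65, 528/65, 108/13); (-4, -62/13, 54/13) → (-92/65, 394/65, 54/13)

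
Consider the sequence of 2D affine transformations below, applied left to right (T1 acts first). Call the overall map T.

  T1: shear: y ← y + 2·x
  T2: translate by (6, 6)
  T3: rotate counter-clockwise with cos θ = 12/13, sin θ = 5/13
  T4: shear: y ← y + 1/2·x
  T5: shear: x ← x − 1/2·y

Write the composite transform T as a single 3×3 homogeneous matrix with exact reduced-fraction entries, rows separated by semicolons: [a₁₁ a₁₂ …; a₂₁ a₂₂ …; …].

T1 = [1 0 0; 2 1 0; 0 0 1]
T2·T1 = [1 0 6; 2 1 6; 0 0 1]
T3·…·T1 = [2/13 -5/13 42/13; 29/13 12/13 102/13; 0 0 1]
T4·…·T1 = [2/13 -5/13 42/13; 30/13 19/26 123/13; 0 0 1]
T5·…·T1 = [-1 -3/4 -3/2; 30/13 19/26 123/13; 0 0 1]

T = [-1 -3/4 -3/2; 30/13 19/26 123/13; 0 0 1]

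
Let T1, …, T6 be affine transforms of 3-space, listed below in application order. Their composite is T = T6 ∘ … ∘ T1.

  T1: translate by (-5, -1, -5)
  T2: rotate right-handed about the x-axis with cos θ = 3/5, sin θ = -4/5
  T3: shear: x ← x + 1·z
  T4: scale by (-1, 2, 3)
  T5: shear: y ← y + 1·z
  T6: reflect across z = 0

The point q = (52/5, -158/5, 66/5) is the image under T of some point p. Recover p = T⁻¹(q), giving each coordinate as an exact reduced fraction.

T1 = [1 0 0 -5; 0 1 0 -1; 0 0 1 -5; 0 0 0 1]
T2·T1 = [1 0 0 -5; 0 3/5 4/5 -23/5; 0 -4/5 3/5 -11/5; 0 0 0 1]
T3·…·T1 = [1 -4/5 3/5 -36/5; 0 3/5 4/5 -23/5; 0 -4/5 3/5 -11/5; 0 0 0 1]
T4·…·T1 = [-1 4/5 -3/5 36/5; 0 6/5 8/5 -46/5; 0 -12/5 9/5 -33/5; 0 0 0 1]
T5·…·T1 = [-1 4/5 -3/5 36/5; 0 -6/5 17/5 -79/5; 0 -12/5 9/5 -33/5; 0 0 0 1]
T6·…·T1 = [-1 4/5 -3/5 36/5; 0 -6/5 17/5 -79/5; 0 12/5 -9/5 33/5; 0 0 0 1]
det M = 6; M⁻¹ = [-1 0 1/3 5; 0 3/10 17/30 1; 0 2/5 1/5 5; 0 0 0 1]
M⁻¹ · (52/5, -158/5, 66/5)ᵀ = (-1, -1, -5)ᵀ

p = (-1, -1, -5)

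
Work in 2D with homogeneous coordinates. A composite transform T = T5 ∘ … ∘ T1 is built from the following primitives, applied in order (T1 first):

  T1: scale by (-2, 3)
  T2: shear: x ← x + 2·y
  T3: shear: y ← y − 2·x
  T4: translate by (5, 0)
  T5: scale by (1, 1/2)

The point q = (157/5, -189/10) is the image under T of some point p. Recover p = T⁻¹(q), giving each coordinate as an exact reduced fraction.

T1 = [-2 0 0; 0 3 0; 0 0 1]
T2·T1 = [-2 6 0; 0 3 0; 0 0 1]
T3·…·T1 = [-2 6 0; 4 -9 0; 0 0 1]
T4·…·T1 = [-2 6 5; 4 -9 0; 0 0 1]
T5·…·T1 = [-2 6 5; 2 -9/2 0; 0 0 1]
det M = -3; M⁻¹ = [3/2 2 -15/2; 2/3 2/3 -10/3; 0 0 1]
M⁻¹ · (157/5, -189/10)ᵀ = (9/5, 5)ᵀ

p = (9/5, 5)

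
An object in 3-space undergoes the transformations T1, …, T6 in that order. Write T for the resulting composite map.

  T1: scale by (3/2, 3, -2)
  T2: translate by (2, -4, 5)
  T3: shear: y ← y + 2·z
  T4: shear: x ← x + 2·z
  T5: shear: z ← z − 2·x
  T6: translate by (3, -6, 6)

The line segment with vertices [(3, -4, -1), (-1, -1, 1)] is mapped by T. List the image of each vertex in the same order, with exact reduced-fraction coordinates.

image vertices: (47/2, -8, -28), (19/2, -7, -4)

T1 scale by (3/2, 3, -2): (3, -4, -1) → (9/2, -12, 2); (-1, -1, 1) → (-3/2, -3, -2)
T2 translate by (2, -4, 5): (9/2, -12, 2) → (13/2, -16, 7); (-3/2, -3, -2) → (1/2, -7, 3)
T3 shear: y ← y + 2·z: (13/2, -16, 7) → (13/2, -2, 7); (1/2, -7, 3) → (1/2, -1, 3)
T4 shear: x ← x + 2·z: (13/2, -2, 7) → (41/2, -2, 7); (1/2, -1, 3) → (13/2, -1, 3)
T5 shear: z ← z − 2·x: (41/2, -2, 7) → (41/2, -2, -34); (13/2, -1, 3) → (13/2, -1, -10)
T6 translate by (3, -6, 6): (41/2, -2, -34) → (47/2, -8, -28); (13/2, -1, -10) → (19/2, -7, -4)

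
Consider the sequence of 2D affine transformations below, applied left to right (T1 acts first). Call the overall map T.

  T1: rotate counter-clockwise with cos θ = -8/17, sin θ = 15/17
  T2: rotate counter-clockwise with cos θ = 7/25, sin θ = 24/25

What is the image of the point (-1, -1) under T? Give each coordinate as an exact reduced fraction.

T1 rotate counter-clockwise with cos θ = -8/17, sin θ = 15/17: (-1, -1) → (23/17, -7/17)
T2 rotate counter-clockwise with cos θ = 7/25, sin θ = 24/25: (23/17, -7/17) → (329/425, 503/425)

T(p) = (329/425, 503/425)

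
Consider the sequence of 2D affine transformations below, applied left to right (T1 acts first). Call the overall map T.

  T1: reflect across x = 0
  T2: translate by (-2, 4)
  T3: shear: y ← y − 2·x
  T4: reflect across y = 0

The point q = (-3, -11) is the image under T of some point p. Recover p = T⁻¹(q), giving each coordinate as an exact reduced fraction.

p = (1, 1)

T1 = [-1 0 0; 0 1 0; 0 0 1]
T2·T1 = [-1 0 -2; 0 1 4; 0 0 1]
T3·…·T1 = [-1 0 -2; 2 1 8; 0 0 1]
T4·…·T1 = [-1 0 -2; -2 -1 -8; 0 0 1]
det M = 1; M⁻¹ = [-1 0 -2; 2 -1 -4; 0 0 1]
M⁻¹ · (-3, -11)ᵀ = (1, 1)ᵀ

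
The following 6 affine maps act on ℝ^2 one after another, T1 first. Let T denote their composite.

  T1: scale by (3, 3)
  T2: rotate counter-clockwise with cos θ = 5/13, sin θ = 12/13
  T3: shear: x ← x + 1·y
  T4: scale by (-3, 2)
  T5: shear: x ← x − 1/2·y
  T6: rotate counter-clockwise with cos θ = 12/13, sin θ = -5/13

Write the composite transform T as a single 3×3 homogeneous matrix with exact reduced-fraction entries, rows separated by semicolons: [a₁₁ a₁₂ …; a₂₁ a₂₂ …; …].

T = [-1908/169 726/169 0; 1809/169 120/169 0; 0 0 1]

T1 = [3 0 0; 0 3 0; 0 0 1]
T2·T1 = [15/13 -36/13 0; 36/13 15/13 0; 0 0 1]
T3·…·T1 = [51/13 -21/13 0; 36/13 15/13 0; 0 0 1]
T4·…·T1 = [-153/13 63/13 0; 72/13 30/13 0; 0 0 1]
T5·…·T1 = [-189/13 48/13 0; 72/13 30/13 0; 0 0 1]
T6·…·T1 = [-1908/169 726/169 0; 1809/169 120/169 0; 0 0 1]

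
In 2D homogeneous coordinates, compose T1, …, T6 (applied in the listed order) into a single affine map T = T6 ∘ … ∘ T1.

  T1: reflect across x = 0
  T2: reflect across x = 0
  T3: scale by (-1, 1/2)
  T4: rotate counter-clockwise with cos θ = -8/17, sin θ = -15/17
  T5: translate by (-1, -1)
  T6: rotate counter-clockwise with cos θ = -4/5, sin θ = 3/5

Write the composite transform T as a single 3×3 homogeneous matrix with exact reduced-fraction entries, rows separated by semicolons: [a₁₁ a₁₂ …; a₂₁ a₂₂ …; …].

T1 = [-1 0 0; 0 1 0; 0 0 1]
T2·T1 = [1 0 0; 0 1 0; 0 0 1]
T3·…·T1 = [-1 0 0; 0 1/2 0; 0 0 1]
T4·…·T1 = [8/17 15/34 0; 15/17 -4/17 0; 0 0 1]
T5·…·T1 = [8/17 15/34 -1; 15/17 -4/17 -1; 0 0 1]
T6·…·T1 = [-77/85 -18/85 7/5; -36/85 77/170 1/5; 0 0 1]

T = [-77/85 -18/85 7/5; -36/85 77/170 1/5; 0 0 1]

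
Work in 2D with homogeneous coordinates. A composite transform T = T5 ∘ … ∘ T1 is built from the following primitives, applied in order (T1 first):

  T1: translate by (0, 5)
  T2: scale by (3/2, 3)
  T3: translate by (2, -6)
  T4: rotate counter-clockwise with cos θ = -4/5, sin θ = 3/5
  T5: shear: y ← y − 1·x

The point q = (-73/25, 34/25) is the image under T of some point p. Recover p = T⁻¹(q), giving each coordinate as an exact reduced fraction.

T1 = [1 0 0; 0 1 5; 0 0 1]
T2·T1 = [3/2 0 0; 0 3 15; 0 0 1]
T3·…·T1 = [3/2 0 2; 0 3 9; 0 0 1]
T4·…·T1 = [-6/5 -9/5 -7; 9/10 -12/5 -6; 0 0 1]
T5·…·T1 = [-6/5 -9/5 -7; 21/10 -3/5 1; 0 0 1]
det M = 9/2; M⁻¹ = [-2/15 2/5 -4/3; -7/15 -4/15 -3; 0 0 1]
M⁻¹ · (-73/25, 34/25)ᵀ = (-2/5, -2)ᵀ

p = (-2/5, -2)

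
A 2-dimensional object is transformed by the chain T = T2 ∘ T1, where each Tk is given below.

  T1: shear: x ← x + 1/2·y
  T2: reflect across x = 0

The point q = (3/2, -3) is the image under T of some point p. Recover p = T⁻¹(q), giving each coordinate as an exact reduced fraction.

T1 = [1 1/2 0; 0 1 0; 0 0 1]
T2·T1 = [-1 -1/2 0; 0 1 0; 0 0 1]
det M = -1; M⁻¹ = [-1 -1/2 0; 0 1 0; 0 0 1]
M⁻¹ · (3/2, -3)ᵀ = (0, -3)ᵀ

p = (0, -3)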